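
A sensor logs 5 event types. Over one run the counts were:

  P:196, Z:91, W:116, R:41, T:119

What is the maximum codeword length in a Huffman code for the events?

3

Merge the two lowest-weight nodes at each step:
R(41) + Z(91) → 132
W(116) + T(119) → 235
132 + P(196) → 328
235 + 328 → 563
Maximum depth reached is 3.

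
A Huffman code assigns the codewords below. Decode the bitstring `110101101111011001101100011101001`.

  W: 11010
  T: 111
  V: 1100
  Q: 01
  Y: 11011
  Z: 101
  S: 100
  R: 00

WYYRYRQWQ

Read left to right; each codeword is recognised as soon as it completes (prefix code):
  11010→W | 11011→Y | 11011→Y | 00→R | 11011→Y | 00→R | 01→Q | 11010→W | 01→Q
Decoded message: WYYRYRQWQ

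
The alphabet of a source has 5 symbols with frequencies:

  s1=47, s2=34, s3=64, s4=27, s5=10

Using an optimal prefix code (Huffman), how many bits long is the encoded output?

Greedily combine the two least-frequent nodes:
merge s5(10) and s4(27): 37
merge s2(34) and 37: 71
merge s1(47) and s3(64): 111
merge 71 and 111: 182
The encoded length is the sum of every internal node's weight: 37 + 71 + 111 + 182 = 401 bits.

401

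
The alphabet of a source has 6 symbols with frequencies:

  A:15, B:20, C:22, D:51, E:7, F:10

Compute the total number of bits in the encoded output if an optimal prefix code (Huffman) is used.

Merge the two smallest weights repeatedly:
merge E(7) and F(10): 17
merge A(15) and 17: 32
merge B(20) and C(22): 42
merge 32 and 42: 74
merge D(51) and 74: 125
The encoded length is the sum of every internal node's weight: 17 + 32 + 42 + 74 + 125 = 290 bits.

290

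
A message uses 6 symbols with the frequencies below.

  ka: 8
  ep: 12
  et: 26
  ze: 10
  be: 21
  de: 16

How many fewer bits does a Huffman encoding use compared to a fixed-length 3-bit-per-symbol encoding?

Fixed-length: 3 bits × 93 symbols = 279 bits.
Huffman merges:
ka(8) + ze(10) → 18
ep(12) + de(16) → 28
18 + be(21) → 39
et(26) + 28 → 54
39 + 54 → 93
Huffman total = 18 + 28 + 39 + 54 + 93 = 232 bits.
Saving = 279 − 232 = 47 bits.

47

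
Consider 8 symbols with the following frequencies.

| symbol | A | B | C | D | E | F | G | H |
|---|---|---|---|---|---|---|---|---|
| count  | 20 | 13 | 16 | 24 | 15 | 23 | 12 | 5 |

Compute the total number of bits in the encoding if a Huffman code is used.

Greedily combine the two least-frequent nodes:
H(5) + G(12) → 17
B(13) + E(15) → 28
C(16) + 17 → 33
A(20) + F(23) → 43
D(24) + 28 → 52
33 + 43 → 76
52 + 76 → 128
The encoded length is the sum of every internal node's weight: 17 + 28 + 33 + 43 + 52 + 76 + 128 = 377 bits.

377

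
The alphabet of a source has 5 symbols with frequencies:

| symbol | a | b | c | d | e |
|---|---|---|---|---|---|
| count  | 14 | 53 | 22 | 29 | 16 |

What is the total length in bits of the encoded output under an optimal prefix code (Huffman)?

296

Build the Huffman tree bottom-up:
a(14) + e(16) → 30
c(22) + d(29) → 51
30 + 51 → 81
b(53) + 81 → 134
Each symbol's bit-cost is frequency × depth; summing gives 296 bits (equivalently 30 + 51 + 81 + 134).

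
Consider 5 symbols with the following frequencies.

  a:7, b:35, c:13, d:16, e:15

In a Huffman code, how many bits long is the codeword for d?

3

Huffman merges, smallest pair first:
combine a(7), c(13) → 20
combine e(15), d(16) → 31
combine 20, 31 → 51
combine b(35), 51 → 86
d's leaf is at depth 3, giving a 3-bit codeword.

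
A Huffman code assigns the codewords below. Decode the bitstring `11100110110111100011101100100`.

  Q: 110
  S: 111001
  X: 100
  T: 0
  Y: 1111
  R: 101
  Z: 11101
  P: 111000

SRRPZXX

Read left to right; each codeword is recognised as soon as it completes (prefix code):
  111001→S | 101→R | 101→R | 111000→P | 11101→Z | 100→X | 100→X
Decoded message: SRRPZXX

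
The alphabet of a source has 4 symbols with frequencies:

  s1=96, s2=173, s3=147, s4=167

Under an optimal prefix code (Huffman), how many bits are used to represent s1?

2

Huffman merges, smallest pair first:
s1(96) + s3(147) → 243
s4(167) + s2(173) → 340
243 + 340 → 583
s1's leaf is at depth 2, giving a 2-bit codeword.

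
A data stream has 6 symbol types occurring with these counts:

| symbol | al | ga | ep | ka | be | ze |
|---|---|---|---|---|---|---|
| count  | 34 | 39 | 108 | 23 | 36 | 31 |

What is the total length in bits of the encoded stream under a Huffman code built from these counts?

Build the Huffman tree bottom-up:
combine ka(23), ze(31) → 54
combine al(34), be(36) → 70
combine ga(39), 54 → 93
combine 70, 93 → 163
combine ep(108), 163 → 271
Each symbol's bit-cost is frequency × depth; summing gives 651 bits (equivalently 54 + 70 + 93 + 163 + 271).

651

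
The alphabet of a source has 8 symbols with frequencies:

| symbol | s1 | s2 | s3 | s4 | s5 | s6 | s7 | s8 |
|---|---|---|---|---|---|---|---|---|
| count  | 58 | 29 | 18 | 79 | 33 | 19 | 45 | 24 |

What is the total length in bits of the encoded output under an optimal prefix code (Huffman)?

Merge the two smallest weights repeatedly:
merge s3(18) and s6(19): 37
merge s8(24) and s2(29): 53
merge s5(33) and 37: 70
merge s7(45) and 53: 98
merge s1(58) and 70: 128
merge s4(79) and 98: 177
merge 128 and 177: 305
Total encoded bits = sum of merged weights = 37 + 53 + 70 + 98 + 128 + 177 + 305 = 868.

868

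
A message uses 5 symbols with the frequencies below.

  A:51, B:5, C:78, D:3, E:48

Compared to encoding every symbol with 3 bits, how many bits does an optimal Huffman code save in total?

199

Fixed-length: 3 bits × 185 symbols = 555 bits.
Huffman merges:
combine D(3), B(5) → 8
combine 8, E(48) → 56
combine A(51), 56 → 107
combine C(78), 107 → 185
Huffman total = 8 + 56 + 107 + 185 = 356 bits.
Saving = 555 − 356 = 199 bits.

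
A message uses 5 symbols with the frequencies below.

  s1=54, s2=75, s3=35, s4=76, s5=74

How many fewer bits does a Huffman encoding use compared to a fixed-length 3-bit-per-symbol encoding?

Fixed-length: 3 bits × 314 symbols = 942 bits.
Huffman merges:
combine s3(35), s1(54) → 89
combine s5(74), s2(75) → 149
combine s4(76), 89 → 165
combine 149, 165 → 314
Huffman total = 89 + 149 + 165 + 314 = 717 bits.
Saving = 942 − 717 = 225 bits.

225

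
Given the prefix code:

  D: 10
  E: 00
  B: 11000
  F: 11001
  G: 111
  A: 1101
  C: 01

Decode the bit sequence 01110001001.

CBDC

Read left to right; each codeword is recognised as soon as it completes (prefix code):
  01→C | 11000→B | 10→D | 01→C
Decoded message: CBDC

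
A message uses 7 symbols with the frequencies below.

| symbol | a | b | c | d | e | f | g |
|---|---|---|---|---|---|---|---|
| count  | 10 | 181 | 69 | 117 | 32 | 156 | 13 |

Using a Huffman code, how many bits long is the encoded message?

1358

Merge the two smallest weights repeatedly:
combine a(10), g(13) → 23
combine 23, e(32) → 55
combine 55, c(69) → 124
combine d(117), 124 → 241
combine f(156), b(181) → 337
combine 241, 337 → 578
Total encoded bits = sum of merged weights = 23 + 55 + 124 + 241 + 337 + 578 = 1358.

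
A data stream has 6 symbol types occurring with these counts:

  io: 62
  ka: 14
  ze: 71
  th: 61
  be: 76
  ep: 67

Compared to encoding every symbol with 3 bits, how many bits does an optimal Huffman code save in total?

Fixed-length: 3 bits × 351 symbols = 1053 bits.
Huffman merges:
merge ka(14) and th(61): 75
merge io(62) and ep(67): 129
merge ze(71) and 75: 146
merge be(76) and 129: 205
merge 146 and 205: 351
Huffman total = 75 + 129 + 146 + 205 + 351 = 906 bits.
Saving = 1053 − 906 = 147 bits.

147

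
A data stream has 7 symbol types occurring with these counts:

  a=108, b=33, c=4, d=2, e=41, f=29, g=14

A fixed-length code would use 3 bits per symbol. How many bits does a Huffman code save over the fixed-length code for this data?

Fixed-length: 3 bits × 231 symbols = 693 bits.
Huffman merges:
combine d(2), c(4) → 6
combine 6, g(14) → 20
combine 20, f(29) → 49
combine b(33), e(41) → 74
combine 49, 74 → 123
combine a(108), 123 → 231
Huffman total = 6 + 20 + 49 + 74 + 123 + 231 = 503 bits.
Saving = 693 − 503 = 190 bits.

190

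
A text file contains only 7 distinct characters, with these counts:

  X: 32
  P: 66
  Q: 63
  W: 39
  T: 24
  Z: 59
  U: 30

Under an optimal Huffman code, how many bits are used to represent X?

3

Huffman merges, smallest pair first:
T(24) + U(30) → 54
X(32) + W(39) → 71
54 + Z(59) → 113
Q(63) + P(66) → 129
71 + 113 → 184
129 + 184 → 313
X's leaf is at depth 3, giving a 3-bit codeword.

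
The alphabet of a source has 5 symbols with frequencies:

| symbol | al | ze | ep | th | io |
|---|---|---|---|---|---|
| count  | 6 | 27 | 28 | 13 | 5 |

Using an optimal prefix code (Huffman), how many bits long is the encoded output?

Build the Huffman tree bottom-up:
combine io(5), al(6) → 11
combine 11, th(13) → 24
combine 24, ze(27) → 51
combine ep(28), 51 → 79
Each symbol's bit-cost is frequency × depth; summing gives 165 bits (equivalently 11 + 24 + 51 + 79).

165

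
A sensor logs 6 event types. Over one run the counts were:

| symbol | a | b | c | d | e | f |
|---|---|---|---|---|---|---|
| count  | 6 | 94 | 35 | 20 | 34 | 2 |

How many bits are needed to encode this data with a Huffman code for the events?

Greedily combine the two least-frequent nodes:
merge f(2) and a(6): 8
merge 8 and d(20): 28
merge 28 and e(34): 62
merge c(35) and 62: 97
merge b(94) and 97: 191
Each symbol's bit-cost is frequency × depth; summing gives 386 bits (equivalently 8 + 28 + 62 + 97 + 191).

386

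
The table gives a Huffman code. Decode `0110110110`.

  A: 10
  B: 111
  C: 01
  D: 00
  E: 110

Read left to right; each codeword is recognised as soon as it completes (prefix code):
  01→C | 10→A | 110→E | 110→E
Decoded message: CAEE

CAEE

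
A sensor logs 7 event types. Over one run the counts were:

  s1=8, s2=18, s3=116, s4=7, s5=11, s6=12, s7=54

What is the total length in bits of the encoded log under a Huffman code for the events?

Greedily combine the two least-frequent nodes:
merge s4(7) and s1(8): 15
merge s5(11) and s6(12): 23
merge 15 and s2(18): 33
merge 23 and 33: 56
merge s7(54) and 56: 110
merge 110 and s3(116): 226
Total encoded bits = sum of merged weights = 15 + 23 + 33 + 56 + 110 + 226 = 463.

463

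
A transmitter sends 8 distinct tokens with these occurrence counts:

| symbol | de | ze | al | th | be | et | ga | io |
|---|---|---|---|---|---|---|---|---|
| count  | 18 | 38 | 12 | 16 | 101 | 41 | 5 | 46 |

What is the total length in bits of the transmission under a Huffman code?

730

Build the Huffman tree bottom-up:
ga(5) + al(12) → 17
th(16) + 17 → 33
de(18) + 33 → 51
ze(38) + et(41) → 79
io(46) + 51 → 97
79 + 97 → 176
be(101) + 176 → 277
Each symbol's bit-cost is frequency × depth; summing gives 730 bits (equivalently 17 + 33 + 51 + 79 + 97 + 176 + 277).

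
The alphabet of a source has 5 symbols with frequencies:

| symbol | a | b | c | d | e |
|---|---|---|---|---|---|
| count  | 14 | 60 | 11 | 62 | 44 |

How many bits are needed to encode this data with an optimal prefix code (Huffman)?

407

Greedily combine the two least-frequent nodes:
combine c(11), a(14) → 25
combine 25, e(44) → 69
combine b(60), d(62) → 122
combine 69, 122 → 191
Total encoded bits = sum of merged weights = 25 + 69 + 122 + 191 = 407.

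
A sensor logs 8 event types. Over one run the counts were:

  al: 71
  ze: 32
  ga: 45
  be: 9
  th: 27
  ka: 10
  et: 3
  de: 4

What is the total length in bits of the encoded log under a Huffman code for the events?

Merge the two smallest weights repeatedly:
merge et(3) and de(4): 7
merge 7 and be(9): 16
merge ka(10) and 16: 26
merge 26 and th(27): 53
merge ze(32) and ga(45): 77
merge 53 and al(71): 124
merge 77 and 124: 201
The encoded length is the sum of every internal node's weight: 7 + 16 + 26 + 53 + 77 + 124 + 201 = 504 bits.

504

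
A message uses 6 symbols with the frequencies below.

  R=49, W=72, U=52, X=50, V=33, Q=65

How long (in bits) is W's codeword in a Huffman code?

Repeatedly merge the two smallest:
merge V(33) and R(49): 82
merge X(50) and U(52): 102
merge Q(65) and W(72): 137
merge 82 and 102: 184
merge 137 and 184: 321
The subtree containing W is merged 2 times, so code length = 2.

2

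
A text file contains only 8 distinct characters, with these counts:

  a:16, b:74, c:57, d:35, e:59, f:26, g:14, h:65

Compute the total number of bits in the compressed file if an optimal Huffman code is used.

985

Merge the two smallest weights repeatedly:
g(14) + a(16) → 30
f(26) + 30 → 56
d(35) + 56 → 91
c(57) + e(59) → 116
h(65) + b(74) → 139
91 + 116 → 207
139 + 207 → 346
Total encoded bits = sum of merged weights = 30 + 56 + 91 + 116 + 139 + 207 + 346 = 985.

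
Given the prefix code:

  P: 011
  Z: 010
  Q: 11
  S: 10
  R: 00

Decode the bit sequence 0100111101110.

ZPQPS

Read left to right; each codeword is recognised as soon as it completes (prefix code):
  010→Z | 011→P | 11→Q | 011→P | 10→S
Decoded message: ZPQPS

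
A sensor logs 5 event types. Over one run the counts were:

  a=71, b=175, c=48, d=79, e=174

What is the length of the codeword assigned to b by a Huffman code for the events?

Repeatedly merge the two smallest:
c(48) + a(71) → 119
d(79) + 119 → 198
e(174) + b(175) → 349
198 + 349 → 547
b's leaf is at depth 2, giving a 2-bit codeword.

2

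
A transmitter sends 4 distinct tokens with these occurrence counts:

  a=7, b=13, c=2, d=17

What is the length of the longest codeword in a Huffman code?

3

Merge the two lowest-weight nodes at each step:
c(2) + a(7) → 9
9 + b(13) → 22
d(17) + 22 → 39
The rarest symbols sit at the bottom; the longest codeword is 3 bits.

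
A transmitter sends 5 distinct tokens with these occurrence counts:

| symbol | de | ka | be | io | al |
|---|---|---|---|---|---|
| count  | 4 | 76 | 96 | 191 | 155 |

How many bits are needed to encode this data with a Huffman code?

1109

Build the Huffman tree bottom-up:
de(4) + ka(76) → 80
80 + be(96) → 176
al(155) + 176 → 331
io(191) + 331 → 522
Each symbol's bit-cost is frequency × depth; summing gives 1109 bits (equivalently 80 + 176 + 331 + 522).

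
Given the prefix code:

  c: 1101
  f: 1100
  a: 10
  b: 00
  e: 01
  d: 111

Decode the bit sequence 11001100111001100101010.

ffdbfaaa

Read left to right; each codeword is recognised as soon as it completes (prefix code):
  1100→f | 1100→f | 111→d | 00→b | 1100→f | 10→a | 10→a | 10→a
Decoded message: ffdbfaaa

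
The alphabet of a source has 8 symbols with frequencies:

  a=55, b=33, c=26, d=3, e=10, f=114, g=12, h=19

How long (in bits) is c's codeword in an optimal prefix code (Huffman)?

Huffman merges, smallest pair first:
merge d(3) and e(10): 13
merge g(12) and 13: 25
merge h(19) and 25: 44
merge c(26) and b(33): 59
merge 44 and a(55): 99
merge 59 and 99: 158
merge f(114) and 158: 272
The subtree containing c is merged 3 times, so code length = 3.

3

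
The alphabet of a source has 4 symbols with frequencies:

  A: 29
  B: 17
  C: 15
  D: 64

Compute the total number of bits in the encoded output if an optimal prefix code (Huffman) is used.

Greedily combine the two least-frequent nodes:
combine C(15), B(17) → 32
combine A(29), 32 → 61
combine 61, D(64) → 125
The encoded length is the sum of every internal node's weight: 32 + 61 + 125 = 218 bits.

218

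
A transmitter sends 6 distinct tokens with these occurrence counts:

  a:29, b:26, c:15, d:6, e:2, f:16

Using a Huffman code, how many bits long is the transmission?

Merge the two smallest weights repeatedly:
e(2) + d(6) → 8
8 + c(15) → 23
f(16) + 23 → 39
b(26) + a(29) → 55
39 + 55 → 94
Each symbol's bit-cost is frequency × depth; summing gives 219 bits (equivalently 8 + 23 + 39 + 55 + 94).

219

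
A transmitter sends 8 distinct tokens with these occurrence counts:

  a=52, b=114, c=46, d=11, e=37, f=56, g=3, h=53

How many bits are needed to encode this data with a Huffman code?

Build the Huffman tree bottom-up:
combine g(3), d(11) → 14
combine 14, e(37) → 51
combine c(46), 51 → 97
combine a(52), h(53) → 105
combine f(56), 97 → 153
combine 105, b(114) → 219
combine 153, 219 → 372
Each symbol's bit-cost is frequency × depth; summing gives 1011 bits (equivalently 14 + 51 + 97 + 105 + 153 + 219 + 372).

1011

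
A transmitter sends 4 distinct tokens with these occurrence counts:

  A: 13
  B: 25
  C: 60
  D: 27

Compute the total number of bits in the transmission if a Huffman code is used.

Merge the two smallest weights repeatedly:
combine A(13), B(25) → 38
combine D(27), 38 → 65
combine C(60), 65 → 125
The encoded length is the sum of every internal node's weight: 38 + 65 + 125 = 228 bits.

228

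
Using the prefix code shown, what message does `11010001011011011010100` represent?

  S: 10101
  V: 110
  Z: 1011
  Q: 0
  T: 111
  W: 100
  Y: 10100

Read left to right; each codeword is recognised as soon as it completes (prefix code):
  110→V | 100→W | 0→Q | 1011→Z | 0→Q | 110→V | 110→V | 10100→Y
Decoded message: VWQZQVVY

VWQZQVVY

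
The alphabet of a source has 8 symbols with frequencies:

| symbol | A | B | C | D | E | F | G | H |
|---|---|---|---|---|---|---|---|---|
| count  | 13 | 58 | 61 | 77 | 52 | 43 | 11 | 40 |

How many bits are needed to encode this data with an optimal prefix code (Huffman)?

1012

Merge the two smallest weights repeatedly:
merge G(11) and A(13): 24
merge 24 and H(40): 64
merge F(43) and E(52): 95
merge B(58) and C(61): 119
merge 64 and D(77): 141
merge 95 and 119: 214
merge 141 and 214: 355
Each symbol's bit-cost is frequency × depth; summing gives 1012 bits (equivalently 24 + 64 + 95 + 119 + 141 + 214 + 355).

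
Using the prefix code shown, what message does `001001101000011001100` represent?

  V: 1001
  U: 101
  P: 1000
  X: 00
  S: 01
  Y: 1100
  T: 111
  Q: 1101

XVUXXYY

Read left to right; each codeword is recognised as soon as it completes (prefix code):
  00→X | 1001→V | 101→U | 00→X | 00→X | 1100→Y | 1100→Y
Decoded message: XVUXXYY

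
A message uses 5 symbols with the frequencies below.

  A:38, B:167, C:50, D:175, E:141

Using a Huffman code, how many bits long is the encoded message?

Build the Huffman tree bottom-up:
combine A(38), C(50) → 88
combine 88, E(141) → 229
combine B(167), D(175) → 342
combine 229, 342 → 571
Total encoded bits = sum of merged weights = 88 + 229 + 342 + 571 = 1230.

1230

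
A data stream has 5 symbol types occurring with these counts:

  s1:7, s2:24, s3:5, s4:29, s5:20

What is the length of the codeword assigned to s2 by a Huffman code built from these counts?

2

Huffman merges, smallest pair first:
merge s3(5) and s1(7): 12
merge 12 and s5(20): 32
merge s2(24) and s4(29): 53
merge 32 and 53: 85
The subtree containing s2 is merged 2 times, so code length = 2.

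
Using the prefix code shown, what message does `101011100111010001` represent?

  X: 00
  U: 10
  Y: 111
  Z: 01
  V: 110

UUYXYZXZ

Read left to right; each codeword is recognised as soon as it completes (prefix code):
  10→U | 10→U | 111→Y | 00→X | 111→Y | 01→Z | 00→X | 01→Z
Decoded message: UUYXYZXZ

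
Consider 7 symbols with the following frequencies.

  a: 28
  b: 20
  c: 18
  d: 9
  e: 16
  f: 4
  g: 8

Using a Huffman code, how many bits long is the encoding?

273

Build the Huffman tree bottom-up:
f(4) + g(8) → 12
d(9) + 12 → 21
e(16) + c(18) → 34
b(20) + 21 → 41
a(28) + 34 → 62
41 + 62 → 103
Total encoded bits = sum of merged weights = 12 + 21 + 34 + 41 + 62 + 103 = 273.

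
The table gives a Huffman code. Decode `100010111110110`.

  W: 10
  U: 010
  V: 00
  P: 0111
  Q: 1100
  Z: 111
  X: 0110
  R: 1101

WVWZRW

Read left to right; each codeword is recognised as soon as it completes (prefix code):
  10→W | 00→V | 10→W | 111→Z | 1101→R | 10→W
Decoded message: WVWZRW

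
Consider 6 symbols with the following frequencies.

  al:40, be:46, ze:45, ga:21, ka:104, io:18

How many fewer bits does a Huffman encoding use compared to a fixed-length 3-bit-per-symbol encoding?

Fixed-length: 3 bits × 274 symbols = 822 bits.
Huffman merges:
combine io(18), ga(21) → 39
combine 39, al(40) → 79
combine ze(45), be(46) → 91
combine 79, 91 → 170
combine ka(104), 170 → 274
Huffman total = 39 + 79 + 91 + 170 + 274 = 653 bits.
Saving = 822 − 653 = 169 bits.

169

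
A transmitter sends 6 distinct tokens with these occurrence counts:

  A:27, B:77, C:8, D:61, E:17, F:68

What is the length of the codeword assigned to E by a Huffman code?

4

Huffman merges, smallest pair first:
merge C(8) and E(17): 25
merge 25 and A(27): 52
merge 52 and D(61): 113
merge F(68) and B(77): 145
merge 113 and 145: 258
E sits 4 levels below the root, so its codeword is 4 bits.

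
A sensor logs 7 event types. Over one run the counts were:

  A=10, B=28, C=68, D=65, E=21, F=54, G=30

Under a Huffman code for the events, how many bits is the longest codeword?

4

Merge the two lowest-weight nodes at each step:
A(10) + E(21) → 31
B(28) + G(30) → 58
31 + F(54) → 85
58 + D(65) → 123
C(68) + 85 → 153
123 + 153 → 276
The rarest symbols sit at the bottom; the longest codeword is 4 bits.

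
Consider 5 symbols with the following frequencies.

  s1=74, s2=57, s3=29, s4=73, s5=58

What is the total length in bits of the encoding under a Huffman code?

668

Merge the two smallest weights repeatedly:
merge s3(29) and s2(57): 86
merge s5(58) and s4(73): 131
merge s1(74) and 86: 160
merge 131 and 160: 291
Each symbol's bit-cost is frequency × depth; summing gives 668 bits (equivalently 86 + 131 + 160 + 291).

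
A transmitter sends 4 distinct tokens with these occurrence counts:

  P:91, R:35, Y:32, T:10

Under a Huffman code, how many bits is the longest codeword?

Merge the two lowest-weight nodes at each step:
combine T(10), Y(32) → 42
combine R(35), 42 → 77
combine 77, P(91) → 168
Maximum depth reached is 3.

3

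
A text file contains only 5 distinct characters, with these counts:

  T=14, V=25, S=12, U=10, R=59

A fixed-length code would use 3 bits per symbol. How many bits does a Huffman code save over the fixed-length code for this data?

121

Fixed-length: 3 bits × 120 symbols = 360 bits.
Huffman merges:
U(10) + S(12) → 22
T(14) + 22 → 36
V(25) + 36 → 61
R(59) + 61 → 120
Huffman total = 22 + 36 + 61 + 120 = 239 bits.
Saving = 360 − 239 = 121 bits.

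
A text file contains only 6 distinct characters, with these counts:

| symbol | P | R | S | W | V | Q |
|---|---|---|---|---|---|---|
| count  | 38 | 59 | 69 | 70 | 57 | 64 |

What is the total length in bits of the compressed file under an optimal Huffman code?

932

Build the Huffman tree bottom-up:
merge P(38) and V(57): 95
merge R(59) and Q(64): 123
merge S(69) and W(70): 139
merge 95 and 123: 218
merge 139 and 218: 357
Each symbol's bit-cost is frequency × depth; summing gives 932 bits (equivalently 95 + 123 + 139 + 218 + 357).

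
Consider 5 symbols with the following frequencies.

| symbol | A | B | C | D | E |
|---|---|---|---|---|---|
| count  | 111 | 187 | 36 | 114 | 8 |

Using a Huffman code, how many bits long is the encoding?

Merge the two smallest weights repeatedly:
combine E(8), C(36) → 44
combine 44, A(111) → 155
combine D(114), 155 → 269
combine B(187), 269 → 456
Each symbol's bit-cost is frequency × depth; summing gives 924 bits (equivalently 44 + 155 + 269 + 456).

924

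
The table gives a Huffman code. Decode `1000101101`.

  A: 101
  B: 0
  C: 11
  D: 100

DBAA

Read left to right; each codeword is recognised as soon as it completes (prefix code):
  100→D | 0→B | 101→A | 101→A
Decoded message: DBAA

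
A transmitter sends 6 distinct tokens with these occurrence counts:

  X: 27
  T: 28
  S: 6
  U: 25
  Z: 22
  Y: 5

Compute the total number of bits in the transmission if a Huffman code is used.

270

Greedily combine the two least-frequent nodes:
merge Y(5) and S(6): 11
merge 11 and Z(22): 33
merge U(25) and X(27): 52
merge T(28) and 33: 61
merge 52 and 61: 113
The encoded length is the sum of every internal node's weight: 11 + 33 + 52 + 61 + 113 = 270 bits.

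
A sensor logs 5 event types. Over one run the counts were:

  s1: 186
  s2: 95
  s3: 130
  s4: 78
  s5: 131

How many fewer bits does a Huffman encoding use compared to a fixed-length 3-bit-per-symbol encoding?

Fixed-length: 3 bits × 620 symbols = 1860 bits.
Huffman merges:
merge s4(78) and s2(95): 173
merge s3(130) and s5(131): 261
merge 173 and s1(186): 359
merge 261 and 359: 620
Huffman total = 173 + 261 + 359 + 620 = 1413 bits.
Saving = 1860 − 1413 = 447 bits.

447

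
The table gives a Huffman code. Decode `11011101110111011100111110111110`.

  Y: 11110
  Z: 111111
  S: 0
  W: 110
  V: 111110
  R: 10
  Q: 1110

Read left to right; each codeword is recognised as soon as it completes (prefix code):
  110→W | 1110→Q | 1110→Q | 1110→Q | 1110→Q | 0→S | 111110→V | 111110→V
Decoded message: WQQQQSVV

WQQQQSVV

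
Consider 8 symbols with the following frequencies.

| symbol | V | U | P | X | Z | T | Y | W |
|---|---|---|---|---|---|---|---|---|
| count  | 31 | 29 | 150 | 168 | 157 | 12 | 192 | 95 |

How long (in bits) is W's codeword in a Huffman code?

Build the tree from the bottom:
combine T(12), U(29) → 41
combine V(31), 41 → 72
combine 72, W(95) → 167
combine P(150), Z(157) → 307
combine 167, X(168) → 335
combine Y(192), 307 → 499
combine 335, 499 → 834
The subtree containing W is merged 3 times, so code length = 3.

3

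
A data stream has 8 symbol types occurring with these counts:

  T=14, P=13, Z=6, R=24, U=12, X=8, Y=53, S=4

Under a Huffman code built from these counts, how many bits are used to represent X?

4

Huffman merges, smallest pair first:
merge S(4) and Z(6): 10
merge X(8) and 10: 18
merge U(12) and P(13): 25
merge T(14) and 18: 32
merge R(24) and 25: 49
merge 32 and 49: 81
merge Y(53) and 81: 134
X sits 4 levels below the root, so its codeword is 4 bits.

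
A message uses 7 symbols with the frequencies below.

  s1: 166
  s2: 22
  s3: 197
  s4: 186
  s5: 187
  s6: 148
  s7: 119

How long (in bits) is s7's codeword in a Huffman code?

4

Repeatedly merge the two smallest:
s2(22) + s7(119) → 141
141 + s6(148) → 289
s1(166) + s4(186) → 352
s5(187) + s3(197) → 384
289 + 352 → 641
384 + 641 → 1025
s7's leaf is at depth 4, giving a 4-bit codeword.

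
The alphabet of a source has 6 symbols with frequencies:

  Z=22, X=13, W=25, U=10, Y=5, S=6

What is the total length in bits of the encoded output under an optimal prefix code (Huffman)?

Build the Huffman tree bottom-up:
Y(5) + S(6) → 11
U(10) + 11 → 21
X(13) + 21 → 34
Z(22) + W(25) → 47
34 + 47 → 81
The encoded length is the sum of every internal node's weight: 11 + 21 + 34 + 47 + 81 = 194 bits.

194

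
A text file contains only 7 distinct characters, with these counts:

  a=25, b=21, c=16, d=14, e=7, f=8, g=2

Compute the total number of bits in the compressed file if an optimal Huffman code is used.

242

Merge the two smallest weights repeatedly:
combine g(2), e(7) → 9
combine f(8), 9 → 17
combine d(14), c(16) → 30
combine 17, b(21) → 38
combine a(25), 30 → 55
combine 38, 55 → 93
Each symbol's bit-cost is frequency × depth; summing gives 242 bits (equivalently 9 + 17 + 30 + 38 + 55 + 93).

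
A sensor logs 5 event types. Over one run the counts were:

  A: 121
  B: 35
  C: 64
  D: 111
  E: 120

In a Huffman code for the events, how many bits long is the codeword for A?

2

Huffman merges, smallest pair first:
combine B(35), C(64) → 99
combine 99, D(111) → 210
combine E(120), A(121) → 241
combine 210, 241 → 451
A sits 2 levels below the root, so its codeword is 2 bits.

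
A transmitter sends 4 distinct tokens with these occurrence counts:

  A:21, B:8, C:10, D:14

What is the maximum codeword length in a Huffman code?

3

Merge the two lowest-weight nodes at each step:
combine B(8), C(10) → 18
combine D(14), 18 → 32
combine A(21), 32 → 53
Maximum depth reached is 3.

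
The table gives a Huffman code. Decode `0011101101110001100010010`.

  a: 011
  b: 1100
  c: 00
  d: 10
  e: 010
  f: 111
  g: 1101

cfaadcbee

Read left to right; each codeword is recognised as soon as it completes (prefix code):
  00→c | 111→f | 011→a | 011→a | 10→d | 00→c | 1100→b | 010→e | 010→e
Decoded message: cfaadcbee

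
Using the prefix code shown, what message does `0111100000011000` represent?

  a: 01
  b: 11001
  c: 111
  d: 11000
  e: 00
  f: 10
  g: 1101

aceeed

Read left to right; each codeword is recognised as soon as it completes (prefix code):
  01→a | 111→c | 00→e | 00→e | 00→e | 11000→d
Decoded message: aceeed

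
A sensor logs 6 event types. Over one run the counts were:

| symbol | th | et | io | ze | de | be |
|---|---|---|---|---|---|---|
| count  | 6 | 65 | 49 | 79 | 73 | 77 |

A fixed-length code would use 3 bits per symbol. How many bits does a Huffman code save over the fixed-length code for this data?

174

Fixed-length: 3 bits × 349 symbols = 1047 bits.
Huffman merges:
th(6) + io(49) → 55
55 + et(65) → 120
de(73) + be(77) → 150
ze(79) + 120 → 199
150 + 199 → 349
Huffman total = 55 + 120 + 150 + 199 + 349 = 873 bits.
Saving = 1047 − 873 = 174 bits.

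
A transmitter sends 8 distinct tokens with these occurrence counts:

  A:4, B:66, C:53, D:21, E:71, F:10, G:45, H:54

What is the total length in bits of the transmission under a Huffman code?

884

Greedily combine the two least-frequent nodes:
combine A(4), F(10) → 14
combine 14, D(21) → 35
combine 35, G(45) → 80
combine C(53), H(54) → 107
combine B(66), E(71) → 137
combine 80, 107 → 187
combine 137, 187 → 324
The encoded length is the sum of every internal node's weight: 14 + 35 + 80 + 107 + 137 + 187 + 324 = 884 bits.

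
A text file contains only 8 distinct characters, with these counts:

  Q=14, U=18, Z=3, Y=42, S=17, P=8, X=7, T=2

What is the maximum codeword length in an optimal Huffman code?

Merge the two lowest-weight nodes at each step:
combine T(2), Z(3) → 5
combine 5, X(7) → 12
combine P(8), 12 → 20
combine Q(14), S(17) → 31
combine U(18), 20 → 38
combine 31, 38 → 69
combine Y(42), 69 → 111
Maximum depth reached is 6.

6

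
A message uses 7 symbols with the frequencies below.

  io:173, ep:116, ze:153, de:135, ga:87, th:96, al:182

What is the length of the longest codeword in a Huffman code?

3

Merge the two lowest-weight nodes at each step:
combine ga(87), th(96) → 183
combine ep(116), de(135) → 251
combine ze(153), io(173) → 326
combine al(182), 183 → 365
combine 251, 326 → 577
combine 365, 577 → 942
Maximum depth reached is 3.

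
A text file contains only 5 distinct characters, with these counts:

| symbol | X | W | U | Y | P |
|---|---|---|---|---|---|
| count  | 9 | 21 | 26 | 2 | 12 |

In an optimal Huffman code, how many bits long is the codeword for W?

2

Repeatedly merge the two smallest:
combine Y(2), X(9) → 11
combine 11, P(12) → 23
combine W(21), 23 → 44
combine U(26), 44 → 70
W's leaf is at depth 2, giving a 2-bit codeword.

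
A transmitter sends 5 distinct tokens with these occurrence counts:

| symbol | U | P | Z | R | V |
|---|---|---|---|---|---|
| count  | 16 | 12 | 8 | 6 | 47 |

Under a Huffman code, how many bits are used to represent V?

1

Huffman merges, smallest pair first:
merge R(6) and Z(8): 14
merge P(12) and 14: 26
merge U(16) and 26: 42
merge 42 and V(47): 89
V is a child of the root — depth 1, so its codeword is a single bit.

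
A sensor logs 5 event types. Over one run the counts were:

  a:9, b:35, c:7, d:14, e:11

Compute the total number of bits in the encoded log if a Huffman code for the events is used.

Merge the two smallest weights repeatedly:
c(7) + a(9) → 16
e(11) + d(14) → 25
16 + 25 → 41
b(35) + 41 → 76
Total encoded bits = sum of merged weights = 16 + 25 + 41 + 76 = 158.

158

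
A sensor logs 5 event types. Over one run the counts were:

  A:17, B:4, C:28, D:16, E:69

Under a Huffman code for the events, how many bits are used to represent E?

1

Repeatedly merge the two smallest:
combine B(4), D(16) → 20
combine A(17), 20 → 37
combine C(28), 37 → 65
combine 65, E(69) → 134
E sits one level below the root: a 1-bit codeword.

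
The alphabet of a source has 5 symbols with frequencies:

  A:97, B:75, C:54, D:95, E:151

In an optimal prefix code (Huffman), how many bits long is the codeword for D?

Build the tree from the bottom:
combine C(54), B(75) → 129
combine D(95), A(97) → 192
combine 129, E(151) → 280
combine 192, 280 → 472
The subtree containing D is merged 2 times, so code length = 2.

2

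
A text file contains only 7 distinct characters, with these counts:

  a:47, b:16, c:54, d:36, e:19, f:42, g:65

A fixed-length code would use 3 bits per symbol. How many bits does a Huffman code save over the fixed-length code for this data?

84

Fixed-length: 3 bits × 279 symbols = 837 bits.
Huffman merges:
combine b(16), e(19) → 35
combine 35, d(36) → 71
combine f(42), a(47) → 89
combine c(54), g(65) → 119
combine 71, 89 → 160
combine 119, 160 → 279
Huffman total = 35 + 71 + 89 + 119 + 160 + 279 = 753 bits.
Saving = 837 − 753 = 84 bits.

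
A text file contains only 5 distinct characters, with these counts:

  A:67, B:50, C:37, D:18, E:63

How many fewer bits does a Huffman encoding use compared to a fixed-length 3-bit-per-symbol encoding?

180

Fixed-length: 3 bits × 235 symbols = 705 bits.
Huffman merges:
merge D(18) and C(37): 55
merge B(50) and 55: 105
merge E(63) and A(67): 130
merge 105 and 130: 235
Huffman total = 55 + 105 + 130 + 235 = 525 bits.
Saving = 705 − 525 = 180 bits.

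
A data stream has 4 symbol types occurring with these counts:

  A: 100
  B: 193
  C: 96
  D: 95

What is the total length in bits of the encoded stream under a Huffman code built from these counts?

966

Build the Huffman tree bottom-up:
combine D(95), C(96) → 191
combine A(100), 191 → 291
combine B(193), 291 → 484
Each symbol's bit-cost is frequency × depth; summing gives 966 bits (equivalently 191 + 291 + 484).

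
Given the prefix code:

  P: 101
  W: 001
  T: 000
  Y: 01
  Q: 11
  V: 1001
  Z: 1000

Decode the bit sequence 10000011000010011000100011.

Read left to right; each codeword is recognised as soon as it completes (prefix code):
  1000→Z | 001→W | 1000→Z | 01→Y | 001→W | 1000→Z | 1000→Z | 11→Q
Decoded message: ZWZYWZZQ

ZWZYWZZQ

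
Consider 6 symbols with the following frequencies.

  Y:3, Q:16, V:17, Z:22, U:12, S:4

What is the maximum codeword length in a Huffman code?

Merge the two lowest-weight nodes at each step:
merge Y(3) and S(4): 7
merge 7 and U(12): 19
merge Q(16) and V(17): 33
merge 19 and Z(22): 41
merge 33 and 41: 74
The first pair merged (Y, S) ends up deepest, at depth 4.

4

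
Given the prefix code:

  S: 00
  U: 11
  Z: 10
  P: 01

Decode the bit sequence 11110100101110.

UUPSZUZ

Read left to right; each codeword is recognised as soon as it completes (prefix code):
  11→U | 11→U | 01→P | 00→S | 10→Z | 11→U | 10→Z
Decoded message: UUPSZUZ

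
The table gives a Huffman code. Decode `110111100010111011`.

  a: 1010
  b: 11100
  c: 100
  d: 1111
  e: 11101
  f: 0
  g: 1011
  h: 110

hdfffgg

Read left to right; each codeword is recognised as soon as it completes (prefix code):
  110→h | 1111→d | 0→f | 0→f | 0→f | 1011→g | 1011→g
Decoded message: hdfffgg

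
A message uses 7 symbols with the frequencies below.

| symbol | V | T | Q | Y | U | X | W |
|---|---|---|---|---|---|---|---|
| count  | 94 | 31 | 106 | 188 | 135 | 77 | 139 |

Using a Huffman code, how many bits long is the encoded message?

2091

Greedily combine the two least-frequent nodes:
combine T(31), X(77) → 108
combine V(94), Q(106) → 200
combine 108, U(135) → 243
combine W(139), Y(188) → 327
combine 200, 243 → 443
combine 327, 443 → 770
The encoded length is the sum of every internal node's weight: 108 + 200 + 243 + 327 + 443 + 770 = 2091 bits.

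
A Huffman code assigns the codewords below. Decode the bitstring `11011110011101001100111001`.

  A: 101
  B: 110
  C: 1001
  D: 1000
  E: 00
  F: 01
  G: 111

Read left to right; each codeword is recognised as soon as it completes (prefix code):
  110→B | 111→G | 1001→C | 110→B | 1001→C | 1001→C | 110→B | 01→F
Decoded message: BGCBCCBF

BGCBCCBF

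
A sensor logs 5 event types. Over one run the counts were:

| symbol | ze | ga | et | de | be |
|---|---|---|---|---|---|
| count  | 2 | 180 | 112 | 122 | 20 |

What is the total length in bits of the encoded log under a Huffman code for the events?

Merge the two smallest weights repeatedly:
ze(2) + be(20) → 22
22 + et(112) → 134
de(122) + 134 → 256
ga(180) + 256 → 436
Total encoded bits = sum of merged weights = 22 + 134 + 256 + 436 = 848.

848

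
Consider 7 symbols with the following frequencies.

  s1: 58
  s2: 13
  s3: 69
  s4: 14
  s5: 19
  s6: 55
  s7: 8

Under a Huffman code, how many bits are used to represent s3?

2

Build the tree from the bottom:
s7(8) + s2(13) → 21
s4(14) + s5(19) → 33
21 + 33 → 54
54 + s6(55) → 109
s1(58) + s3(69) → 127
109 + 127 → 236
s3 sits 2 levels below the root, so its codeword is 2 bits.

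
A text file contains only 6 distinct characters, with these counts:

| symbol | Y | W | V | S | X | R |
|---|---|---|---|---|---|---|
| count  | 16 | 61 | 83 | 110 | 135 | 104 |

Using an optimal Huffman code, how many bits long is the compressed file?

1255

Build the Huffman tree bottom-up:
combine Y(16), W(61) → 77
combine 77, V(83) → 160
combine R(104), S(110) → 214
combine X(135), 160 → 295
combine 214, 295 → 509
The encoded length is the sum of every internal node's weight: 77 + 160 + 214 + 295 + 509 = 1255 bits.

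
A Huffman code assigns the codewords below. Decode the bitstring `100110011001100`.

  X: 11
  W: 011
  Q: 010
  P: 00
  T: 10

Read left to right; each codeword is recognised as soon as it completes (prefix code):
  10→T | 011→W | 00→P | 11→X | 00→P | 11→X | 00→P
Decoded message: TWPXPXP

TWPXPXP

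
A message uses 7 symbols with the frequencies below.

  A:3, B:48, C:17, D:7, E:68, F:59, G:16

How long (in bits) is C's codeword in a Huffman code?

3

Repeatedly merge the two smallest:
A(3) + D(7) → 10
10 + G(16) → 26
C(17) + 26 → 43
43 + B(48) → 91
F(59) + E(68) → 127
91 + 127 → 218
C's leaf is at depth 3, giving a 3-bit codeword.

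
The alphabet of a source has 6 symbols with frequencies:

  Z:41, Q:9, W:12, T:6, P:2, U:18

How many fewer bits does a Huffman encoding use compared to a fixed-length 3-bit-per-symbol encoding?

Fixed-length: 3 bits × 88 symbols = 264 bits.
Huffman merges:
merge P(2) and T(6): 8
merge 8 and Q(9): 17
merge W(12) and 17: 29
merge U(18) and 29: 47
merge Z(41) and 47: 88
Huffman total = 8 + 17 + 29 + 47 + 88 = 189 bits.
Saving = 264 − 189 = 75 bits.

75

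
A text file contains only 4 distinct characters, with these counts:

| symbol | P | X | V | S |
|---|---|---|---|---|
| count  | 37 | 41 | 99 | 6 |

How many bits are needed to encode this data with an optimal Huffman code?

Build the Huffman tree bottom-up:
S(6) + P(37) → 43
X(41) + 43 → 84
84 + V(99) → 183
Each symbol's bit-cost is frequency × depth; summing gives 310 bits (equivalently 43 + 84 + 183).

310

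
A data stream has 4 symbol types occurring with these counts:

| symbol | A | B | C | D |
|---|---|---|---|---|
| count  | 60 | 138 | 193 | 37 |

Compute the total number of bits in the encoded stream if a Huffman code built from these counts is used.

Merge the two smallest weights repeatedly:
merge D(37) and A(60): 97
merge 97 and B(138): 235
merge C(193) and 235: 428
Total encoded bits = sum of merged weights = 97 + 235 + 428 = 760.

760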